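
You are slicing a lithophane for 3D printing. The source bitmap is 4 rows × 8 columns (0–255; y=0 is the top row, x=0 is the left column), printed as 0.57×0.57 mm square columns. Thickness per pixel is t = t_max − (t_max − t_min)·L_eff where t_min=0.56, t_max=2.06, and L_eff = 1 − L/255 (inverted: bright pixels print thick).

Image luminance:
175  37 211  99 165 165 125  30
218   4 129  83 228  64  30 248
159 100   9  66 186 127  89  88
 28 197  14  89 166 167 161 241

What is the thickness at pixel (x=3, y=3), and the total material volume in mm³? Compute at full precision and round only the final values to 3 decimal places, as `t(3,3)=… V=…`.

span = t_max - t_min = 2.06 - 0.56 = 1.500
L(3,3) = 89, L_eff = 1 - 89/255 = 0.650980 (inverted)
t(3,3) = 2.06 - 1.500·0.650980 = 1.084
Σt over all 4·8 pixels = 17361/425 ≈ 40.8494118
V = pitch²·Σt = 0.57²·17361/425 = 13.272

t(3,3)=1.084 V=13.272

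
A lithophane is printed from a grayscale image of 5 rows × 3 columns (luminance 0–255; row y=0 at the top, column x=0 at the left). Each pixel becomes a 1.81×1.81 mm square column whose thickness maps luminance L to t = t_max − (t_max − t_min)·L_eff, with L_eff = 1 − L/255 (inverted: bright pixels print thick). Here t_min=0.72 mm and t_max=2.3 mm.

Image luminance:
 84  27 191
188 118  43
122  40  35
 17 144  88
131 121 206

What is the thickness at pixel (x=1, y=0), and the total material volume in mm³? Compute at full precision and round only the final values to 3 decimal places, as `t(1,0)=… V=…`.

t(1,0)=0.887 V=66.947

span = t_max - t_min = 2.3 - 0.72 = 1.580
L(1,0) = 27, L_eff = 1 - 27/255 = 0.894118 (inverted)
t(1,0) = 2.3 - 1.580·0.894118 = 0.887
Σt over all 5·3 pixels = 52109/2550 ≈ 20.4349020
V = pitch²·Σt = 1.81²·52109/2550 = 66.947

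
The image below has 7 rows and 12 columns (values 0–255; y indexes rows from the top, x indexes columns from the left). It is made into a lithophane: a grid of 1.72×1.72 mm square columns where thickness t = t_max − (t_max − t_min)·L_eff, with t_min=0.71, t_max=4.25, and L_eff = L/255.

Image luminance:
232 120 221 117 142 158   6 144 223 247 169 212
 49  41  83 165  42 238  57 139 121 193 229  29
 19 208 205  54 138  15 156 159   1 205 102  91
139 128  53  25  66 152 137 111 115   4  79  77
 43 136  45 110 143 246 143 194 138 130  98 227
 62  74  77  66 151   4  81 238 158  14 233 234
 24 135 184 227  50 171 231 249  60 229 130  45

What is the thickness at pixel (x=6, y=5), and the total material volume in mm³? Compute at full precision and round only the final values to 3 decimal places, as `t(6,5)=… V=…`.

span = t_max - t_min = 4.25 - 0.71 = 3.540
L(6,5) = 81, L_eff = 81/255 = 0.317647
t(6,5) = 4.25 - 3.540·0.317647 = 3.126
Σt over all 7·12 pixels = 446043/2125 ≈ 209.9025882
V = pitch²·Σt = 1.72²·446043/2125 = 620.976

t(6,5)=3.126 V=620.976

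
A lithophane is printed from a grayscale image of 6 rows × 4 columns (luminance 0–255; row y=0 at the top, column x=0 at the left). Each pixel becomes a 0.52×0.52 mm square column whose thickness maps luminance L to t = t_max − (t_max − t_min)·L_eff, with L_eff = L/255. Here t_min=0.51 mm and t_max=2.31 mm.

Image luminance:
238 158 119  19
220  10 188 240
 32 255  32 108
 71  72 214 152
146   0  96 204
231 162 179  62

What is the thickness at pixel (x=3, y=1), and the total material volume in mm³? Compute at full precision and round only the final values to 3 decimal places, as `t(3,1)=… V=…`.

t(3,1)=0.616 V=8.868

span = t_max - t_min = 2.31 - 0.51 = 1.800
L(3,1) = 240, L_eff = 240/255 = 0.941176
t(3,1) = 2.31 - 1.800·0.941176 = 0.616
Σt over all 6·4 pixels = 13938/425 ≈ 32.7952941
V = pitch²·Σt = 0.52²·13938/425 = 8.868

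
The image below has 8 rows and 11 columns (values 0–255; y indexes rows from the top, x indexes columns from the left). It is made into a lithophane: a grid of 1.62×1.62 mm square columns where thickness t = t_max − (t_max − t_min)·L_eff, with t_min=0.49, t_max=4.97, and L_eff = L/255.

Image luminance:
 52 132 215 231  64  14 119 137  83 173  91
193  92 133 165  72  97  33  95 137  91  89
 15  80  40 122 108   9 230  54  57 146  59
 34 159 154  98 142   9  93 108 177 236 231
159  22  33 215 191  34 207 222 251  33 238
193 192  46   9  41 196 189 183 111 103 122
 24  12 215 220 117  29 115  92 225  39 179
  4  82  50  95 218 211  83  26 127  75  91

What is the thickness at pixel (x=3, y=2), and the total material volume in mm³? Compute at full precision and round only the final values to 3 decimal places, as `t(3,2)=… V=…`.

span = t_max - t_min = 4.97 - 0.49 = 4.480
L(3,2) = 122, L_eff = 122/255 = 0.478431
t(3,2) = 4.97 - 4.480·0.478431 = 2.827
Σt over all 8·11 pixels = 549038/2125 ≈ 258.3708235
V = pitch²·Σt = 1.62²·549038/2125 = 678.068

t(3,2)=2.827 V=678.068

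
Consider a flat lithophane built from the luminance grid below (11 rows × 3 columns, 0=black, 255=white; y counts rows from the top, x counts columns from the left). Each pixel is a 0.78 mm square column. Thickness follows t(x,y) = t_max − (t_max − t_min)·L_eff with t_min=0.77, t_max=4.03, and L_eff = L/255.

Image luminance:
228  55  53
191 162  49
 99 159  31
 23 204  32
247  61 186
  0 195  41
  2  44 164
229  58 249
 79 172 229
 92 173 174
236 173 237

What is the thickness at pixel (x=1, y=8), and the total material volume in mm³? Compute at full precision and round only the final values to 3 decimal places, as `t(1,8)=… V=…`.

t(1,8)=1.831 V=47.256

span = t_max - t_min = 4.03 - 0.77 = 3.260
L(1,8) = 172, L_eff = 172/255 = 0.674510
t(1,8) = 4.03 - 3.260·0.674510 = 1.831
Σt over all 11·3 pixels = 1980643/25500 ≈ 77.6722745
V = pitch²·Σt = 0.78²·1980643/25500 = 47.256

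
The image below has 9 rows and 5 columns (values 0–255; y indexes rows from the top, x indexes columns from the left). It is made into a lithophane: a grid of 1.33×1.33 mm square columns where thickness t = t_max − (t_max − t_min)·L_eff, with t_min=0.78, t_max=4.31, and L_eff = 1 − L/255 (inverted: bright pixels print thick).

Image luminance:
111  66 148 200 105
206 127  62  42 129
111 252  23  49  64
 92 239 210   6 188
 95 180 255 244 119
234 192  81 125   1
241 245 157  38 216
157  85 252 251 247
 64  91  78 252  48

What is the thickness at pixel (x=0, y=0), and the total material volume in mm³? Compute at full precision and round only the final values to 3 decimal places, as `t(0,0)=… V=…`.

t(0,0)=2.317 V=218.267

span = t_max - t_min = 4.31 - 0.78 = 3.530
L(0,0) = 111, L_eff = 1 - 111/255 = 0.564706 (inverted)
t(0,0) = 4.31 - 3.530·0.564706 = 2.317
Σt over all 9·5 pixels = 262207/2125 ≈ 123.3915294
V = pitch²·Σt = 1.33²·262207/2125 = 218.267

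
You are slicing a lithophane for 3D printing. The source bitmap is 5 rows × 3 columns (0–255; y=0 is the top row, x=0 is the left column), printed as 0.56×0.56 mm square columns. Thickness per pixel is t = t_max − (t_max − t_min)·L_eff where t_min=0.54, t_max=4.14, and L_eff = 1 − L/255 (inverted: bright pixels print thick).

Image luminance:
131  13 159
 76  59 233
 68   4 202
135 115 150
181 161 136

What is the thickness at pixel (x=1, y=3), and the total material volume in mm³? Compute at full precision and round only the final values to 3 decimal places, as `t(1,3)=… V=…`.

t(1,3)=2.164 V=10.611

span = t_max - t_min = 4.14 - 0.54 = 3.600
L(1,3) = 115, L_eff = 1 - 115/255 = 0.549020 (inverted)
t(1,3) = 4.14 - 3.600·0.549020 = 2.164
Σt over all 5·3 pixels = 28761/850 ≈ 33.8364706
V = pitch²·Σt = 0.56²·28761/850 = 10.611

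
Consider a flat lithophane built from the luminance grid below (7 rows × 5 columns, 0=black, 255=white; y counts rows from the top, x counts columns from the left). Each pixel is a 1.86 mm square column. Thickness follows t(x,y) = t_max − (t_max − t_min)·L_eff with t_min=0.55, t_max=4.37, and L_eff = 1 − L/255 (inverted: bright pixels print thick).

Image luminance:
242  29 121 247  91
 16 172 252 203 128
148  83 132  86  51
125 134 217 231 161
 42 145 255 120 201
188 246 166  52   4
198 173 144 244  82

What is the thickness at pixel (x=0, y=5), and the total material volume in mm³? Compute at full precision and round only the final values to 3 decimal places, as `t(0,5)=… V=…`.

span = t_max - t_min = 4.37 - 0.55 = 3.820
L(0,5) = 188, L_eff = 1 - 188/255 = 0.262745 (inverted)
t(0,5) = 4.37 - 3.820·0.262745 = 3.366
Σt over all 7·5 pixels = 2450153/25500 ≈ 96.0844314
V = pitch²·Σt = 1.86²·2450153/25500 = 332.414

t(0,5)=3.366 V=332.414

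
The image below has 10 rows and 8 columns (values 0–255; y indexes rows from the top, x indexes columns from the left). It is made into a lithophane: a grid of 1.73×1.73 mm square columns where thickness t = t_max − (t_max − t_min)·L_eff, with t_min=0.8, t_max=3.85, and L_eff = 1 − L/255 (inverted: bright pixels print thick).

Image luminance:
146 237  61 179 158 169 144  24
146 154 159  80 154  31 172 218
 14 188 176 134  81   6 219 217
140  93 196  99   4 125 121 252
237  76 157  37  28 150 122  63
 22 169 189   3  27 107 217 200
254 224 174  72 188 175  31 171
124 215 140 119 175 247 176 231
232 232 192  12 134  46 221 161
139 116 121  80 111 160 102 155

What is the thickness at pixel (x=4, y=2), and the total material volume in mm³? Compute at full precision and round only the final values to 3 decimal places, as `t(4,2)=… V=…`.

t(4,2)=1.769 V=586.427

span = t_max - t_min = 3.85 - 0.8 = 3.050
L(4,2) = 81, L_eff = 1 - 81/255 = 0.682353 (inverted)
t(4,2) = 3.85 - 3.050·0.682353 = 1.769
Σt over all 10·8 pixels = 333097/1700 ≈ 195.9394118
V = pitch²·Σt = 1.73²·333097/1700 = 586.427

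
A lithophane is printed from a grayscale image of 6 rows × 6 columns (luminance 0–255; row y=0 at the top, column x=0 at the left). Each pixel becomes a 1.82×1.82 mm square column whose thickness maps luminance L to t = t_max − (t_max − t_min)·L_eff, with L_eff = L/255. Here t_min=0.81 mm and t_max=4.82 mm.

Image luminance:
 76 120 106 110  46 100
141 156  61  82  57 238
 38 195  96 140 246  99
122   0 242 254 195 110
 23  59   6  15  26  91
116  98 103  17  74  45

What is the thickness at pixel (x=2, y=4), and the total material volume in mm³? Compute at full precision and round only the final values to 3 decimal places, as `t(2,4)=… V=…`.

span = t_max - t_min = 4.82 - 0.81 = 4.010
L(2,4) = 6, L_eff = 6/255 = 0.023529
t(2,4) = 4.82 - 4.010·0.023529 = 4.726
Σt over all 6·6 pixels = 2939857/25500 ≈ 115.2885098
V = pitch²·Σt = 1.82²·2939857/25500 = 381.882

t(2,4)=4.726 V=381.882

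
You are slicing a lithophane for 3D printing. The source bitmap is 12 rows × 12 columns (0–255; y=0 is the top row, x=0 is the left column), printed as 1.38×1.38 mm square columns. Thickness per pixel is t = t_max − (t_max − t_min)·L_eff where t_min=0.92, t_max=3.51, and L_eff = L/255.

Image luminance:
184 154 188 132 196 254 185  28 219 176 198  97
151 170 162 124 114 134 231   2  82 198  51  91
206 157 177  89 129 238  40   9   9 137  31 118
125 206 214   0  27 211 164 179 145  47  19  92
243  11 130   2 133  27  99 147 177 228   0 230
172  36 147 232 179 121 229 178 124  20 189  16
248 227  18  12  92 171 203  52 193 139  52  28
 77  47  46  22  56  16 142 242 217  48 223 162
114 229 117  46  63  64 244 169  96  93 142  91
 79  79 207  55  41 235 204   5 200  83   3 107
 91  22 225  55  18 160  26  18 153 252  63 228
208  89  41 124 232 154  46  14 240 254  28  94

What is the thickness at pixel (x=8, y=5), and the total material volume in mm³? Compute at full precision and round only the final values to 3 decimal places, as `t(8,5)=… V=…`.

span = t_max - t_min = 3.51 - 0.92 = 2.590
L(8,5) = 124, L_eff = 124/255 = 0.486275
t(8,5) = 3.51 - 2.590·0.486275 = 2.251
Σt over all 12·12 pixels = 1384329/4250 ≈ 325.7244706
V = pitch²·Σt = 1.38²·1384329/4250 = 620.310

t(8,5)=2.251 V=620.310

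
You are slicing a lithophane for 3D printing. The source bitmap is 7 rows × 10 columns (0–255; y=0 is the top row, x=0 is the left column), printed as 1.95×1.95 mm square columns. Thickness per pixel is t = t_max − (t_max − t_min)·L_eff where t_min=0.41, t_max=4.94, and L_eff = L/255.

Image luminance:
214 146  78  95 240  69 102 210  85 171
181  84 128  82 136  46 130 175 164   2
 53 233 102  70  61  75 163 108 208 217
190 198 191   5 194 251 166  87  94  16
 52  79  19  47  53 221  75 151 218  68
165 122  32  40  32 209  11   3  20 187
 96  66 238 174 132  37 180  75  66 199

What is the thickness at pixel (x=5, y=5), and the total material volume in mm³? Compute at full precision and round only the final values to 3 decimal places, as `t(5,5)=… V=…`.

t(5,5)=1.227 V=755.115

span = t_max - t_min = 4.94 - 0.41 = 4.530
L(5,5) = 209, L_eff = 209/255 = 0.819608
t(5,5) = 4.94 - 4.530·0.819608 = 1.227
Σt over all 7·10 pixels = 1687963/8500 ≈ 198.5838824
V = pitch²·Σt = 1.95²·1687963/8500 = 755.115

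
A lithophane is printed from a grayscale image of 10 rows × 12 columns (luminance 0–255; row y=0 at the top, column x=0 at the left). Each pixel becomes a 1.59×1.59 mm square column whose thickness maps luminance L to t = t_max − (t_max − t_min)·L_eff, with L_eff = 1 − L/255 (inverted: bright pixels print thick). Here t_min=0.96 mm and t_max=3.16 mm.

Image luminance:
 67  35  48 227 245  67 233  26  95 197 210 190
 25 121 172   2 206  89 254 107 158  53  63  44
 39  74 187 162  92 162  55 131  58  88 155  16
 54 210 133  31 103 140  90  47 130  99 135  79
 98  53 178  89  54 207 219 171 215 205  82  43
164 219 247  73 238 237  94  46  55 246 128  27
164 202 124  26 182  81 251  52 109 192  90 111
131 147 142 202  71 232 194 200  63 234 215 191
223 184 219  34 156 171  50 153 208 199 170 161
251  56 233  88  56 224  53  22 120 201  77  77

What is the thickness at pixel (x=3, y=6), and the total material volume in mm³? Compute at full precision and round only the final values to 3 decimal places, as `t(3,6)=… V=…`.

span = t_max - t_min = 3.16 - 0.96 = 2.200
L(3,6) = 26, L_eff = 1 - 26/255 = 0.898039 (inverted)
t(3,6) = 3.16 - 2.200·0.898039 = 1.184
Σt over all 10·12 pixels = 320504/1275 ≈ 251.3756863
V = pitch²·Σt = 1.59²·320504/1275 = 635.503

t(3,6)=1.184 V=635.503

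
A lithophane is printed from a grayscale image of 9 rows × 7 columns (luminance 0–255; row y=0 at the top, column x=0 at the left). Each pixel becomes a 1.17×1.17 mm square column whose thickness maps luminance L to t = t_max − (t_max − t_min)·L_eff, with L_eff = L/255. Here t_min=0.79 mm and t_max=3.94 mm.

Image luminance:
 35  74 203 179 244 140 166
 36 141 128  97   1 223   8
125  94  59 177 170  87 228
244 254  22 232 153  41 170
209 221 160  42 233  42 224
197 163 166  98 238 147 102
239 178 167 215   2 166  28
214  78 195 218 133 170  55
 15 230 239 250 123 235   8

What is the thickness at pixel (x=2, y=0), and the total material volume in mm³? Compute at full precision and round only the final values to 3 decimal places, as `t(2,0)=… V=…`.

span = t_max - t_min = 3.94 - 0.79 = 3.150
L(2,0) = 203, L_eff = 203/255 = 0.796078
t(2,0) = 3.94 - 3.150·0.796078 = 1.432
Σt over all 9·7 pixels = 230223/1700 ≈ 135.4252941
V = pitch²·Σt = 1.17²·230223/1700 = 185.384

t(2,0)=1.432 V=185.384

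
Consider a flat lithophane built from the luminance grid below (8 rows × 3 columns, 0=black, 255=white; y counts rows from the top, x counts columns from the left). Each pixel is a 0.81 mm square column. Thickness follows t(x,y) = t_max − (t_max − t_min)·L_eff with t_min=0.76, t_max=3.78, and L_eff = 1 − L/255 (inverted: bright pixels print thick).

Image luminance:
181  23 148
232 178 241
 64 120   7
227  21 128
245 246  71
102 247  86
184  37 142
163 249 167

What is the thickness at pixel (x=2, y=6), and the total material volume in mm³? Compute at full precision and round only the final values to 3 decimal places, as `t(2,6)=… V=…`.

span = t_max - t_min = 3.78 - 0.76 = 3.020
L(2,6) = 142, L_eff = 1 - 142/255 = 0.443137 (inverted)
t(2,6) = 3.78 - 3.020·0.443137 = 2.442
Σt over all 8·3 pixels = 762419/12750 ≈ 59.7975686
V = pitch²·Σt = 0.81²·762419/12750 = 39.233

t(2,6)=2.442 V=39.233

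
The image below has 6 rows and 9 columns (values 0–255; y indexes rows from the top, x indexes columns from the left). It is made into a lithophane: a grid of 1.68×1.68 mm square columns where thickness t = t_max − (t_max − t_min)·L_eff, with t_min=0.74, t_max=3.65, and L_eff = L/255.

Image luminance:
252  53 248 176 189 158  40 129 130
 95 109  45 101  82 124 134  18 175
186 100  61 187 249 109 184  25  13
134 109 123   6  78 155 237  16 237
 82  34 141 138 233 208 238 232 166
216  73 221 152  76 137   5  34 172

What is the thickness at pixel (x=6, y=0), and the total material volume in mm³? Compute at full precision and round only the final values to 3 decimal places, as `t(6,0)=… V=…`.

span = t_max - t_min = 3.65 - 0.74 = 2.910
L(6,0) = 40, L_eff = 40/255 = 0.156863
t(6,0) = 3.65 - 2.910·0.156863 = 3.194
Σt over all 6·9 pixels = 39757/340 ≈ 116.9323529
V = pitch²·Σt = 1.68²·39757/340 = 330.030

t(6,0)=3.194 V=330.030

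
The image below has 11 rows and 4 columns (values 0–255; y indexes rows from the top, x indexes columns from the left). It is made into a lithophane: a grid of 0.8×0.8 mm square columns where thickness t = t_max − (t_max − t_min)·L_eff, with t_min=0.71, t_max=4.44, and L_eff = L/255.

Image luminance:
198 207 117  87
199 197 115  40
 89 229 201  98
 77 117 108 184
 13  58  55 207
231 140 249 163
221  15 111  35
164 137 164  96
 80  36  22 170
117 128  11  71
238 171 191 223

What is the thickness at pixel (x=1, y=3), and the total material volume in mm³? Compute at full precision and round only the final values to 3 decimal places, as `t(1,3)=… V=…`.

span = t_max - t_min = 4.44 - 0.71 = 3.730
L(1,3) = 117, L_eff = 117/255 = 0.458824
t(1,3) = 4.44 - 3.730·0.458824 = 2.729
Σt over all 11·4 pixels = 8311/75 ≈ 110.8133333
V = pitch²·Σt = 0.8²·8311/75 = 70.921

t(1,3)=2.729 V=70.921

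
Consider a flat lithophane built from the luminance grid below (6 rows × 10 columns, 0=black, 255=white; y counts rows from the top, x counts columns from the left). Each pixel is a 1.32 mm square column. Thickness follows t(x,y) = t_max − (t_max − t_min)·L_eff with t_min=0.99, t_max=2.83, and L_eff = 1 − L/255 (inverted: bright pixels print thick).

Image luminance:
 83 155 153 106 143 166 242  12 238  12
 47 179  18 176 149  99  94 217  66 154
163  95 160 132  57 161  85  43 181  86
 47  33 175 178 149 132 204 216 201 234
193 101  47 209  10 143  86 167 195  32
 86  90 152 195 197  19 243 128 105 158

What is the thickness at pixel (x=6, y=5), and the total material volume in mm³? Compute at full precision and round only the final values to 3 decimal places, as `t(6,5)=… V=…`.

t(6,5)=2.743 V=201.527

span = t_max - t_min = 2.83 - 0.99 = 1.840
L(6,5) = 243, L_eff = 1 - 243/255 = 0.047059 (inverted)
t(6,5) = 2.83 - 1.840·0.047059 = 2.743
Σt over all 6·10 pixels = 245779/2125 ≈ 115.6607059
V = pitch²·Σt = 1.32²·245779/2125 = 201.527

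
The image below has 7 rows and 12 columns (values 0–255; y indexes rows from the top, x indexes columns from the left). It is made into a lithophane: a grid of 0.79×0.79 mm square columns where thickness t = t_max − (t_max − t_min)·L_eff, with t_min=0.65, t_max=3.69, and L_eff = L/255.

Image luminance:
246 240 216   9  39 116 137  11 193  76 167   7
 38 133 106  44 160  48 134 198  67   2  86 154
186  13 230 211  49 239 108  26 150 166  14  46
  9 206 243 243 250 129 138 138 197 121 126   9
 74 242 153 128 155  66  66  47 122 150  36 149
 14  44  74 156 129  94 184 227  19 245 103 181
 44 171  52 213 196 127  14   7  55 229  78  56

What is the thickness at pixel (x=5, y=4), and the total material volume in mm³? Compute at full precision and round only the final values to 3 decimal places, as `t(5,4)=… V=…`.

t(5,4)=2.903 V=119.237

span = t_max - t_min = 3.69 - 0.65 = 3.040
L(5,4) = 66, L_eff = 66/255 = 0.258824
t(5,4) = 3.69 - 3.040·0.258824 = 2.903
Σt over all 7·12 pixels = 1217971/6375 ≈ 191.0542745
V = pitch²·Σt = 0.79²·1217971/6375 = 119.237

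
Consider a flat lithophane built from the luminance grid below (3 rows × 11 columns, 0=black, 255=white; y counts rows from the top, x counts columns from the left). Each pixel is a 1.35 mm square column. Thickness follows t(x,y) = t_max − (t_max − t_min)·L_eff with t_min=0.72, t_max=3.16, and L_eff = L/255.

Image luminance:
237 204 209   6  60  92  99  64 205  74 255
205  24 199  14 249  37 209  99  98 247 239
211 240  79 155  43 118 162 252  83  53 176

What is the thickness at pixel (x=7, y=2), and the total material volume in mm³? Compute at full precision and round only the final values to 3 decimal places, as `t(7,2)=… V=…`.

t(7,2)=0.749 V=108.140

span = t_max - t_min = 3.16 - 0.72 = 2.440
L(7,2) = 252, L_eff = 252/255 = 0.988235
t(7,2) = 3.16 - 2.440·0.988235 = 0.749
Σt over all 3·11 pixels = 378268/6375 ≈ 59.3361569
V = pitch²·Σt = 1.35²·378268/6375 = 108.140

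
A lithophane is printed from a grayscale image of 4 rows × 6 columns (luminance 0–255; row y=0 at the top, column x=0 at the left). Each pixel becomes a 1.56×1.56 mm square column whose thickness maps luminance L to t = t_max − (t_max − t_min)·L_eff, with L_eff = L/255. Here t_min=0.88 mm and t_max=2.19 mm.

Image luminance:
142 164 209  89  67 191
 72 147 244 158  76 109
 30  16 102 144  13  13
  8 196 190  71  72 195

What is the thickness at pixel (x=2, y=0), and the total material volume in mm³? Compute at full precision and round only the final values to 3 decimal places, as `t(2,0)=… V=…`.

t(2,0)=1.116 V=93.930

span = t_max - t_min = 2.19 - 0.88 = 1.310
L(2,0) = 209, L_eff = 209/255 = 0.819608
t(2,0) = 2.19 - 1.310·0.819608 = 1.116
Σt over all 4·6 pixels = 164037/4250 ≈ 38.5969412
V = pitch²·Σt = 1.56²·164037/4250 = 93.930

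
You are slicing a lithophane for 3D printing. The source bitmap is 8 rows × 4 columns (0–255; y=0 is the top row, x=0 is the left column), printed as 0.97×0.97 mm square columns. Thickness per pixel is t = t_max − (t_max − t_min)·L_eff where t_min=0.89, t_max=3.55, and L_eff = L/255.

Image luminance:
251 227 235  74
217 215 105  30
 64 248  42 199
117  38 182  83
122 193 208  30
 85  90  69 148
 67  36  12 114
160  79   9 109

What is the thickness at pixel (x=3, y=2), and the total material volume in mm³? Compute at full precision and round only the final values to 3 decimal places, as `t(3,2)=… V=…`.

t(3,2)=1.474 V=69.020

span = t_max - t_min = 3.55 - 0.89 = 2.660
L(3,2) = 199, L_eff = 199/255 = 0.780392
t(3,2) = 3.55 - 2.660·0.780392 = 1.474
Σt over all 8·4 pixels = 155881/2125 ≈ 73.3557647
V = pitch²·Σt = 0.97²·155881/2125 = 69.020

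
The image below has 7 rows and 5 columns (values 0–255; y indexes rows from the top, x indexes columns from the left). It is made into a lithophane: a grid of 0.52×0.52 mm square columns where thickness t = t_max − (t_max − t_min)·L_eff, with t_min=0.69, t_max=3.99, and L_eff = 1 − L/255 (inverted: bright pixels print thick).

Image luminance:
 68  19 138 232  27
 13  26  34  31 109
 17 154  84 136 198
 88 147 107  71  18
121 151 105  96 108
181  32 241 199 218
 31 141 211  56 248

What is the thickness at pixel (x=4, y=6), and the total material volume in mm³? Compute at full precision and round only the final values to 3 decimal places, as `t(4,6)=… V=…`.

span = t_max - t_min = 3.99 - 0.69 = 3.300
L(4,6) = 248, L_eff = 1 - 248/255 = 0.027451 (inverted)
t(4,6) = 3.99 - 3.300·0.027451 = 3.899
Σt over all 7·5 pixels = 125887/1700 ≈ 74.0511765
V = pitch²·Σt = 0.52²·125887/1700 = 20.023

t(4,6)=3.899 V=20.023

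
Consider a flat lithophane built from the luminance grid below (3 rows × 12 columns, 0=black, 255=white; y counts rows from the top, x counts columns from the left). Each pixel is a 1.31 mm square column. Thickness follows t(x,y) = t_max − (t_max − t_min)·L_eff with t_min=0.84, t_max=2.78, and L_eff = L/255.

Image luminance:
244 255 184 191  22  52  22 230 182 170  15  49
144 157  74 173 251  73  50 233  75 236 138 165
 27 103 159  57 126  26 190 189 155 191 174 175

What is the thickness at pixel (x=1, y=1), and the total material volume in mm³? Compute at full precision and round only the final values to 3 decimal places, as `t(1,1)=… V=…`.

t(1,1)=1.586 V=107.030

span = t_max - t_min = 2.78 - 0.84 = 1.940
L(1,1) = 157, L_eff = 157/255 = 0.615686
t(1,1) = 2.78 - 1.940·0.615686 = 1.586
Σt over all 3·12 pixels = 795191/12750 ≈ 62.3679216
V = pitch²·Σt = 1.31²·795191/12750 = 107.030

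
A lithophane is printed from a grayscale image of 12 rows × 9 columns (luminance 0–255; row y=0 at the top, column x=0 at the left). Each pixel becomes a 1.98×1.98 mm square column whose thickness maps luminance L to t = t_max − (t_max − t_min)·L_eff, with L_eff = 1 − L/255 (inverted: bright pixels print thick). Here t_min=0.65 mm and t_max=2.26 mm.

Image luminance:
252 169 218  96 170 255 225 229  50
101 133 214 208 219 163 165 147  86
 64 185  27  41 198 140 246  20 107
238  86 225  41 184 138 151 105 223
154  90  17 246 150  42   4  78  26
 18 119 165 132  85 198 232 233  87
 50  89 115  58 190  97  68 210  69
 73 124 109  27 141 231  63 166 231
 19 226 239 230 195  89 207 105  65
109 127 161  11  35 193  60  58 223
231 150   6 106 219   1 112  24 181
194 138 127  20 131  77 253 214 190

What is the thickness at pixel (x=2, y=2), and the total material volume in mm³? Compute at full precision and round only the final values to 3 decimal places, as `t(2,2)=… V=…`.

t(2,2)=0.820 V=632.438

span = t_max - t_min = 2.26 - 0.65 = 1.610
L(2,2) = 27, L_eff = 1 - 27/255 = 0.894118 (inverted)
t(2,2) = 2.26 - 1.610·0.894118 = 0.820
Σt over all 12·9 pixels = 1028413/6375 ≈ 161.3196863
V = pitch²·Σt = 1.98²·1028413/6375 = 632.438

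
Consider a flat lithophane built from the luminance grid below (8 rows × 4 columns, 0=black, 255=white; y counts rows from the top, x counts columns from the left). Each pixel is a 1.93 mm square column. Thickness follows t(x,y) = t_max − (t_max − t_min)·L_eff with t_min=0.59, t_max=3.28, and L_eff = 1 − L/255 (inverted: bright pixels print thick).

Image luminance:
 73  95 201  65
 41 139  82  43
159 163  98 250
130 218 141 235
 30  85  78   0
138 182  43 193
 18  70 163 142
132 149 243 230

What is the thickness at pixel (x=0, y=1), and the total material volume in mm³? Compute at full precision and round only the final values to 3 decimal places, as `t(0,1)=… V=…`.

span = t_max - t_min = 3.28 - 0.59 = 2.690
L(0,1) = 41, L_eff = 1 - 41/255 = 0.839216 (inverted)
t(0,1) = 3.28 - 2.690·0.839216 = 1.023
Σt over all 8·4 pixels = 61.382
V = pitch²·Σt = 1.93²·61.382 = 228.642

t(0,1)=1.023 V=228.642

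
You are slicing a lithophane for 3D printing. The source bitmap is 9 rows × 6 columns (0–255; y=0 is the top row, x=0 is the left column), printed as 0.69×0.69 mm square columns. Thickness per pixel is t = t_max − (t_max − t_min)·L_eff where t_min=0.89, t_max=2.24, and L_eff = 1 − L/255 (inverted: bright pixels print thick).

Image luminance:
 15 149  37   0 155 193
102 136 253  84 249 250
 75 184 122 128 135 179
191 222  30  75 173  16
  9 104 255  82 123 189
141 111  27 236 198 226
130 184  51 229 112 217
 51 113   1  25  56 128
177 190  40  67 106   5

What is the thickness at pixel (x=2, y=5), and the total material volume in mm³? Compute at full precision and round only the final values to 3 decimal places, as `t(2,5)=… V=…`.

span = t_max - t_min = 2.24 - 0.89 = 1.350
L(2,5) = 27, L_eff = 1 - 27/255 = 0.894118 (inverted)
t(2,5) = 2.24 - 1.350·0.894118 = 1.033
Σt over all 9·6 pixels = 71163/850 ≈ 83.7211765
V = pitch²·Σt = 0.69²·71163/850 = 39.860

t(2,5)=1.033 V=39.860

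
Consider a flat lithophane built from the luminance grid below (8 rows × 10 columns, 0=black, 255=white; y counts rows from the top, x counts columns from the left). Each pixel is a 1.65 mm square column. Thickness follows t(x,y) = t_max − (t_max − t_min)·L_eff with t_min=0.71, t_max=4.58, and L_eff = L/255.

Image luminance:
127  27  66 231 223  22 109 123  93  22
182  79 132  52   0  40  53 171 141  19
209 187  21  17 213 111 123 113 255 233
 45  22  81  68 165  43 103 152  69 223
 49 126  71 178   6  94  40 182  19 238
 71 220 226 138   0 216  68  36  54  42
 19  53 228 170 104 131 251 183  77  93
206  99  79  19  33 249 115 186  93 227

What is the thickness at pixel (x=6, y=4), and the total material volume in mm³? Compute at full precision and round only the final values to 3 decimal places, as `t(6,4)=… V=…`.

span = t_max - t_min = 4.58 - 0.71 = 3.870
L(6,4) = 40, L_eff = 40/255 = 0.156863
t(6,4) = 4.58 - 3.870·0.156863 = 3.973
Σt over all 8·10 pixels = 973217/4250 ≈ 228.9922353
V = pitch²·Σt = 1.65²·973217/4250 = 623.431

t(6,4)=3.973 V=623.431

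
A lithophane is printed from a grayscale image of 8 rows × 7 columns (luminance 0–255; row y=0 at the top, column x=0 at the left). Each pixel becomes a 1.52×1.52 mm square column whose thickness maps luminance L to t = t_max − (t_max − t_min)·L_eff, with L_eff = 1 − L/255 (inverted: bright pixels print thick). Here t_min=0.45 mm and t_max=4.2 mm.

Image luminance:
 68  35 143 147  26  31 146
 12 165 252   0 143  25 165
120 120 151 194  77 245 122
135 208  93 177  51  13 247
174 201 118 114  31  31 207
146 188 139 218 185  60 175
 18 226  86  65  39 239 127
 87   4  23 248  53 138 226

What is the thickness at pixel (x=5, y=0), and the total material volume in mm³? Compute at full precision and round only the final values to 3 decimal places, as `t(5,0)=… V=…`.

t(5,0)=0.906 V=291.878

span = t_max - t_min = 4.2 - 0.45 = 3.750
L(5,0) = 31, L_eff = 1 - 31/255 = 0.878431 (inverted)
t(5,0) = 4.2 - 3.750·0.878431 = 0.906
Σt over all 8·7 pixels = 42953/340 ≈ 126.3323529
V = pitch²·Σt = 1.52²·42953/340 = 291.878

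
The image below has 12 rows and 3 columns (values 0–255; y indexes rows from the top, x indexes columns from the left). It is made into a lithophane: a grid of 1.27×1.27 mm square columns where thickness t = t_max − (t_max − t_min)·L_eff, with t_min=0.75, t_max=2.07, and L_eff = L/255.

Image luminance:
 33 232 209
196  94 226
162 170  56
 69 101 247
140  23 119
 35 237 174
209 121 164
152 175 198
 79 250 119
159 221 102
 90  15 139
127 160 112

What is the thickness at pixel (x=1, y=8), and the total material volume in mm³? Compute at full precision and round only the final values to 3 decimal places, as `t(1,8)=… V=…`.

t(1,8)=0.776 V=77.488

span = t_max - t_min = 2.07 - 0.75 = 1.320
L(1,8) = 250, L_eff = 250/255 = 0.980392
t(1,8) = 2.07 - 1.320·0.980392 = 0.776
Σt over all 12·3 pixels = 20418/425 ≈ 48.0423529
V = pitch²·Σt = 1.27²·20418/425 = 77.488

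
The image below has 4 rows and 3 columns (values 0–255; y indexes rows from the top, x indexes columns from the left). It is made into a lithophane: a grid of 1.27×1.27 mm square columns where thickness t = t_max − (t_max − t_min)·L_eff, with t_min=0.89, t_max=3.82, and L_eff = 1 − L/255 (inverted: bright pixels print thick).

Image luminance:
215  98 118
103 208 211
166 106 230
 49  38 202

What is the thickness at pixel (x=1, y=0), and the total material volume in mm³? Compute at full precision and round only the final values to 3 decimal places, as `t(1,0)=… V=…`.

span = t_max - t_min = 3.82 - 0.89 = 2.930
L(1,0) = 98, L_eff = 1 - 98/255 = 0.615686 (inverted)
t(1,0) = 3.82 - 2.930·0.615686 = 2.016
Σt over all 4·3 pixels = 195833/6375 ≈ 30.7189020
V = pitch²·Σt = 1.27²·195833/6375 = 49.547

t(1,0)=2.016 V=49.547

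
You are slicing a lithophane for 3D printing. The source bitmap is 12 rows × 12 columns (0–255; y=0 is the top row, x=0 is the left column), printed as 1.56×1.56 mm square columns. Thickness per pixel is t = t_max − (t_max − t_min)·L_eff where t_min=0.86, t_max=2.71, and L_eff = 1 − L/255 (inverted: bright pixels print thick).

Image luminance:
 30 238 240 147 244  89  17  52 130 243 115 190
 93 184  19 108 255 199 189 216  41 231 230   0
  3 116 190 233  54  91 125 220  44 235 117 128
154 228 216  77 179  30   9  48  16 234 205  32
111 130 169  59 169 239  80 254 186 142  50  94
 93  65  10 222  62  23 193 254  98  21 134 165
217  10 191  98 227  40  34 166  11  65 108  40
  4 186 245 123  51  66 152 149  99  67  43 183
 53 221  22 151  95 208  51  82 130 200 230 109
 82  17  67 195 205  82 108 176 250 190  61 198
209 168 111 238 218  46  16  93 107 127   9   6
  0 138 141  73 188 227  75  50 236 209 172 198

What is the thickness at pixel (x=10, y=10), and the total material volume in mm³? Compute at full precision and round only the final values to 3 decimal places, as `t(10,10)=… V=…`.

t(10,10)=0.925 V=624.826

span = t_max - t_min = 2.71 - 0.86 = 1.850
L(10,10) = 9, L_eff = 1 - 9/255 = 0.964706 (inverted)
t(10,10) = 2.71 - 1.850·0.964706 = 0.925
Σt over all 12·12 pixels = 327356/1275 ≈ 256.7498039
V = pitch²·Σt = 1.56²·327356/1275 = 624.826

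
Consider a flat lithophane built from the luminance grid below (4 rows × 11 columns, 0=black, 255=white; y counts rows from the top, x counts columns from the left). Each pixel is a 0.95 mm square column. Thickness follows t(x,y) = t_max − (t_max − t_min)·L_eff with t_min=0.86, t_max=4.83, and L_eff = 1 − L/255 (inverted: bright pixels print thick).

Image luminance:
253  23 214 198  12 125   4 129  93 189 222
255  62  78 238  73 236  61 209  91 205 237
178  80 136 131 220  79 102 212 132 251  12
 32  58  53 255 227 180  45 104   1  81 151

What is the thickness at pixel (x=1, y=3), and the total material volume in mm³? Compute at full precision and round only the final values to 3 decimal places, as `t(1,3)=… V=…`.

span = t_max - t_min = 4.83 - 0.86 = 3.970
L(1,3) = 58, L_eff = 1 - 58/255 = 0.772549 (inverted)
t(1,3) = 4.83 - 3.970·0.772549 = 1.763
Σt over all 4·11 pixels = 3317939/25500 ≈ 130.1152549
V = pitch²·Σt = 0.95²·3317939/25500 = 117.429

t(1,3)=1.763 V=117.429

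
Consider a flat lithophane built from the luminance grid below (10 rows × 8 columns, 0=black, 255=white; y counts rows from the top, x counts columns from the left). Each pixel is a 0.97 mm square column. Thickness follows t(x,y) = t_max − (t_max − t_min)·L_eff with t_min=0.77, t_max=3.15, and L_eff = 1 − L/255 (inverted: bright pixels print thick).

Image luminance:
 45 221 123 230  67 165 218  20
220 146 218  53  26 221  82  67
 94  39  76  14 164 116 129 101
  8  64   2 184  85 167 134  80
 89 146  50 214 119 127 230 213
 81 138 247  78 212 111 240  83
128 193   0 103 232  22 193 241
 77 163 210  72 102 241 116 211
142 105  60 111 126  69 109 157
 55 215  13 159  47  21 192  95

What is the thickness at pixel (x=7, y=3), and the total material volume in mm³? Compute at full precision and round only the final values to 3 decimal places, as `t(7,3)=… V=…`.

span = t_max - t_min = 3.15 - 0.77 = 2.380
L(7,3) = 80, L_eff = 1 - 80/255 = 0.686275 (inverted)
t(7,3) = 3.15 - 2.380·0.686275 = 1.517
Σt over all 10·8 pixels = 115759/750 ≈ 154.3453333
V = pitch²·Σt = 0.97²·115759/750 = 145.224

t(7,3)=1.517 V=145.224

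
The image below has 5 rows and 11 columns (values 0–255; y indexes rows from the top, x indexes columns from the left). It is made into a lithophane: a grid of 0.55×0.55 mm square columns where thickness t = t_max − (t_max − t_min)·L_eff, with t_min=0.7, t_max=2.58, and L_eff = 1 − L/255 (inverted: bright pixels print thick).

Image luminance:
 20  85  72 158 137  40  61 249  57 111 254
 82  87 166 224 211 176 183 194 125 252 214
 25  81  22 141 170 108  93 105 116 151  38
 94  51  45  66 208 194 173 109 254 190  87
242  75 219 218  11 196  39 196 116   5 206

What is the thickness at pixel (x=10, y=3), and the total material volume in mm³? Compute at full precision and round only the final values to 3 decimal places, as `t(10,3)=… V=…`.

t(10,3)=1.341 V=27.708

span = t_max - t_min = 2.58 - 0.7 = 1.880
L(10,3) = 87, L_eff = 1 - 87/255 = 0.658824 (inverted)
t(10,3) = 2.58 - 1.880·0.658824 = 1.341
Σt over all 5·11 pixels = 1167863/12750 ≈ 91.5970980
V = pitch²·Σt = 0.55²·1167863/12750 = 27.708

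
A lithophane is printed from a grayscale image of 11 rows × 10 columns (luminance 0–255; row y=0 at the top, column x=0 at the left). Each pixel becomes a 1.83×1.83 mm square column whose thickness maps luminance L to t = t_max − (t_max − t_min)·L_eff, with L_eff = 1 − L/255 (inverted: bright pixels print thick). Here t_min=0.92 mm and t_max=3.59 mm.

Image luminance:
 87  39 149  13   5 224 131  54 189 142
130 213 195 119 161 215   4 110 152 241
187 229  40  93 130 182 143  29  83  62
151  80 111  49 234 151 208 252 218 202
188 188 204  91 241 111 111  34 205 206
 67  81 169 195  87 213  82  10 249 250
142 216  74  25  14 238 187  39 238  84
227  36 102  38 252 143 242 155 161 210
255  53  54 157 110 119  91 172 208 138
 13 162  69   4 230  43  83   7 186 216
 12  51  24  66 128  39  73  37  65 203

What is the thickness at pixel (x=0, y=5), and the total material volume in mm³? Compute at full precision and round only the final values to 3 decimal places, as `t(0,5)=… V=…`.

span = t_max - t_min = 3.59 - 0.92 = 2.670
L(0,5) = 67, L_eff = 1 - 67/255 = 0.737255 (inverted)
t(0,5) = 3.59 - 2.670·0.737255 = 1.622
Σt over all 11·10 pixels = 250.72
V = pitch²·Σt = 1.83²·250.72 = 839.636

t(0,5)=1.622 V=839.636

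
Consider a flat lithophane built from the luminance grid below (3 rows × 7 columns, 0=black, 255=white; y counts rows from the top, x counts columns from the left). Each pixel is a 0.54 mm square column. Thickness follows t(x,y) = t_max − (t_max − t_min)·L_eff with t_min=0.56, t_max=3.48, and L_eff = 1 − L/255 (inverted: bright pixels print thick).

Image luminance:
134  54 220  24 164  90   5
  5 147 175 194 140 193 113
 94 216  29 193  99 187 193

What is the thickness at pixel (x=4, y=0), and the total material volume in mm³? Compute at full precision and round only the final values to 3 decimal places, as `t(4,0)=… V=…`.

t(4,0)=2.438 V=12.341

span = t_max - t_min = 3.48 - 0.56 = 2.920
L(4,0) = 164, L_eff = 1 - 164/255 = 0.356863 (inverted)
t(4,0) = 3.48 - 2.920·0.356863 = 2.438
Σt over all 3·7 pixels = 15871/375 ≈ 42.3226667
V = pitch²·Σt = 0.54²·15871/375 = 12.341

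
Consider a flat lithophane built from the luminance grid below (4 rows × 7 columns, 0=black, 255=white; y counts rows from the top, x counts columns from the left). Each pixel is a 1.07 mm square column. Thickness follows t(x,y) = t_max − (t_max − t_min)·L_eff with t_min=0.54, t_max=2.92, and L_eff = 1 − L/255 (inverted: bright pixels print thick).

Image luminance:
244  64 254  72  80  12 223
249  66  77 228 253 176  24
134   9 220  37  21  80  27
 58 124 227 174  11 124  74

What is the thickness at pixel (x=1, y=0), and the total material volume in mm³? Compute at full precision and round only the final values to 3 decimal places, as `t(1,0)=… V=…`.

span = t_max - t_min = 2.92 - 0.54 = 2.380
L(1,0) = 64, L_eff = 1 - 64/255 = 0.749020 (inverted)
t(1,0) = 2.92 - 2.380·0.749020 = 1.137
Σt over all 4·7 pixels = 46.312
V = pitch²·Σt = 1.07²·46.312 = 53.023

t(1,0)=1.137 V=53.023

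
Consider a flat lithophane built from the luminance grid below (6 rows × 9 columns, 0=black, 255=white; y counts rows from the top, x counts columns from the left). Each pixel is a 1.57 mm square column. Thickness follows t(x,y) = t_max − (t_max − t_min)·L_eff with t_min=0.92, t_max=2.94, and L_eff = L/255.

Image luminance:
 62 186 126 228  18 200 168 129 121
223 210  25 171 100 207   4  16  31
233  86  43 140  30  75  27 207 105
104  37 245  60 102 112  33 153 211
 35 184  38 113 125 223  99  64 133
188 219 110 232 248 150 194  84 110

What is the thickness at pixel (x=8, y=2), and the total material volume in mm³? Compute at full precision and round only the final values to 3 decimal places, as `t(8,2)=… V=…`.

span = t_max - t_min = 2.94 - 0.92 = 2.020
L(8,2) = 105, L_eff = 105/255 = 0.411765
t(8,2) = 2.94 - 2.020·0.411765 = 2.108
Σt over all 6·9 pixels = 446571/4250 ≈ 105.0755294
V = pitch²·Σt = 1.57²·446571/4250 = 259.001

t(8,2)=2.108 V=259.001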